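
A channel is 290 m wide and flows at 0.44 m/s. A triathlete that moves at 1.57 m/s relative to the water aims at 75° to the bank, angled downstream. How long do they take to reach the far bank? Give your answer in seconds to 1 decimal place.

The component of the triathlete's velocity perpendicular to the bank is 1.57 × sin 75° = 1.517 m/s.
Only the cross-stream component determines the crossing time; the current contributes nothing perpendicular to the bank.
Time = 290 / 1.517 = 191.229 s.

191.2 s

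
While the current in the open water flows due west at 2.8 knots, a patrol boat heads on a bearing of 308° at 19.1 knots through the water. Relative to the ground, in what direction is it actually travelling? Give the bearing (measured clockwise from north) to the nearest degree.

303°

Taking east as x and north as y: velocity relative to the water = (-15.051, 11.759) knots; the water relative to ground = (-2.800, 0.000) knots.
Velocity relative to ground = (-15.051, 11.759) + (-2.800, 0.000) = (-17.851, 11.759) knots.
Bearing = atan2(-17.85, 11.76) = 303.37° clockwise from north.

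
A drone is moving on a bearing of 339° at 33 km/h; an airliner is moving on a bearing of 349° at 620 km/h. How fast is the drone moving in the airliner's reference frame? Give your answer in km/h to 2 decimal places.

587.53 km/h

Taking east as x and north as y: drone velocity = (-11.826, 30.808) km/h; airliner velocity = (-118.302, 608.609) km/h.
Velocity of drone relative to airliner = (-11.826, 30.808) − (-118.302, 608.609) = (106.475, -577.801) km/h.
Magnitude = |(106.475, -577.801)| = 587.529 km/h.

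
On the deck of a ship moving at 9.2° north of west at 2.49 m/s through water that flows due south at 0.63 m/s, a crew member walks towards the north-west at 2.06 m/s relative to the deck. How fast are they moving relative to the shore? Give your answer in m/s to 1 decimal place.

4.1 m/s

In east/north components (m/s): crew member relative to ship = (-1.457, 1.457); ship relative to water = (-2.458, 0.398); water relative to ground = (0.000, -0.630).
Sum = (-3.915, 1.225) m/s.
Speed = |(-3.915, 1.225)| = 4.102 m/s.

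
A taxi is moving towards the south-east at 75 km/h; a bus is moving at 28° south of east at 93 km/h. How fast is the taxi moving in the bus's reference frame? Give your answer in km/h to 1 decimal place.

30.6 km/h

Taking east as x and north as y: taxi velocity = (53.033, -53.033) km/h; bus velocity = (82.114, -43.661) km/h.
Velocity of taxi relative to bus = (53.033, -53.033) − (82.114, -43.661) = (-29.081, -9.372) km/h.
Magnitude = |(-29.081, -9.372)| = 30.554 km/h.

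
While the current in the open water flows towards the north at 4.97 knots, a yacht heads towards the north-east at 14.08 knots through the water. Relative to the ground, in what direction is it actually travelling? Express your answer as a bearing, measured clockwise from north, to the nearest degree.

Taking east as x and north as y: velocity relative to the water = (9.956, 9.956) knots; the water relative to ground = (0.000, 4.970) knots.
Velocity relative to ground = (9.956, 9.956) + (0.000, 4.970) = (9.956, 14.926) knots.
Bearing = atan2(9.96, 14.93) = 33.70° clockwise from north.

034°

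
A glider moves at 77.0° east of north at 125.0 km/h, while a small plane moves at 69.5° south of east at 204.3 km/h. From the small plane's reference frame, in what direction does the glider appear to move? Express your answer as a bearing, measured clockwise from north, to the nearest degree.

Taking east as x and north as y: glider velocity = (121.796, 28.119) km/h; small plane velocity = (71.547, -191.362) km/h.
Velocity of glider relative to small plane = (121.796, 28.119) − (71.547, -191.362) = (50.249, 219.481) km/h.
Bearing = atan2(50.25, 219.48) = 12.90° clockwise from north.

013°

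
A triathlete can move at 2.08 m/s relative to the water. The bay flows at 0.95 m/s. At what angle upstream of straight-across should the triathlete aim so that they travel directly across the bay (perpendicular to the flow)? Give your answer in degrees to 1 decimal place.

To cancel the current, the upstream component of the triathlete's velocity must equal the flow: 2.08 sin θ = 0.95.
sin θ = 0.95 / 2.08 = 0.4567.
θ = arcsin(0.4567) = 27.176°.

27.2°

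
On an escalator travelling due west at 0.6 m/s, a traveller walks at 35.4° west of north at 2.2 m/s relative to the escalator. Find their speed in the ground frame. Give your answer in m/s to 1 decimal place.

2.6 m/s

Taking east as x and north as y: escalator velocity = (-0.600, 0.000) m/s; traveller velocity relative to escalator = (-1.274, 1.793) m/s.
Velocity relative to ground = (-0.600, 0.000) + (-1.274, 1.793) = (-1.874, 1.793) m/s.
Speed = |(-1.874, 1.793)| = 2.594 m/s.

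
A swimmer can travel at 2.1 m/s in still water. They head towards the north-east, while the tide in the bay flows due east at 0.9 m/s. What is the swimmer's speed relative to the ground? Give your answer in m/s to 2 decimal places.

2.81 m/s

Taking east as x and north as y: velocity relative to the water = (1.485, 1.485) m/s; the water relative to ground = (0.900, 0.000) m/s.
Velocity relative to ground = (1.485, 1.485) + (0.900, 0.000) = (2.385, 1.485) m/s.
Speed = |(2.385, 1.485)| = 2.809 m/s.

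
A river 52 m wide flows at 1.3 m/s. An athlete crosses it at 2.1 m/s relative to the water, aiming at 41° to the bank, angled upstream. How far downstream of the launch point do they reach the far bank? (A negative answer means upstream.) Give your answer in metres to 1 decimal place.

Perpendicular speed = 1.378 m/s; crossing time = 52 / 1.378 = 37.743 s.
Net downstream speed = -0.285 m/s.
Drift = -0.285 × 37.743 = -10.753 m (upstream).

-10.8 m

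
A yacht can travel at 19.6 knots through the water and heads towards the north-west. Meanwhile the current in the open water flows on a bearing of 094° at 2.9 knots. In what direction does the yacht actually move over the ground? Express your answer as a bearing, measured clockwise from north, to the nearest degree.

Taking east as x and north as y: velocity relative to the water = (-13.859, 13.859) knots; the water relative to ground = (2.893, -0.202) knots.
Velocity relative to ground = (-13.859, 13.859) + (2.893, -0.202) = (-10.966, 13.657) knots.
Bearing = atan2(-10.97, 13.66) = 321.24° clockwise from north.

321°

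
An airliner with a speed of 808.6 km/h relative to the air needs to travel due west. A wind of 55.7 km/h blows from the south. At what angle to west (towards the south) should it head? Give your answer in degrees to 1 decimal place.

3.9°

The wind pushes perpendicular to the desired track; the heading must have a component into the wind equal to 55.7 km/h: 808.6 sin θ = 55.7.
sin θ = 0.0689, so θ = 3.950°.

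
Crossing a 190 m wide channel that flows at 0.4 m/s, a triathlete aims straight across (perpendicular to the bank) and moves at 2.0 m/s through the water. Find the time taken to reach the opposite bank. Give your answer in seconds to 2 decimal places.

95.00 s

The component of the triathlete's velocity perpendicular to the bank is 2.0 m/s.
The current is parallel to the bank, so it does not affect the crossing time.
Time = 190 / 2.000 = 95.000 s.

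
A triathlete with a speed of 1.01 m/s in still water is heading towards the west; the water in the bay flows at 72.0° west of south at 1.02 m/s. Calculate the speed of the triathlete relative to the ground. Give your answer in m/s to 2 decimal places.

Taking east as x and north as y: velocity relative to the water = (-1.010, 0.000) m/s; the water relative to ground = (-0.970, -0.315) m/s.
Velocity relative to ground = (-1.010, 0.000) + (-0.970, -0.315) = (-1.980, -0.315) m/s.
Speed = |(-1.980, -0.315)| = 2.005 m/s.

2.01 m/s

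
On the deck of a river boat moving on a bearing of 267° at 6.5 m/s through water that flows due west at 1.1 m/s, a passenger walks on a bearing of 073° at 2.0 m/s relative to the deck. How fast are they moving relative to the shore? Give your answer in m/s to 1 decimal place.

5.7 m/s

In east/north components (m/s): passenger relative to river boat = (1.913, 0.585); river boat relative to water = (-6.491, -0.340); water relative to ground = (-1.100, 0.000).
Sum = (-5.678, 0.245) m/s.
Speed = |(-5.678, 0.245)| = 5.684 m/s.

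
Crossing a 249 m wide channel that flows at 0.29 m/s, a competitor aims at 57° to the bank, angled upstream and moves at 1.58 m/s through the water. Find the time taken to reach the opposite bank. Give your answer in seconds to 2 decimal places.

The component of the competitor's velocity perpendicular to the bank is 1.58 × sin 57° = 1.325 m/s.
The flow acts along the bank and has no component across it.
Time = 249 / 1.325 = 187.910 s.

187.91 s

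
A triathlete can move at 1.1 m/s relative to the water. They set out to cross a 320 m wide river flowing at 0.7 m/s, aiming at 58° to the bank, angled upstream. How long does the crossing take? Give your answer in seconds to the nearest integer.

343 s

The component of the triathlete's velocity perpendicular to the bank is 1.1 × sin 58° = 0.933 m/s.
Only the cross-stream component determines the crossing time; the current contributes nothing perpendicular to the bank.
Time = 320 / 0.933 = 343.034 s.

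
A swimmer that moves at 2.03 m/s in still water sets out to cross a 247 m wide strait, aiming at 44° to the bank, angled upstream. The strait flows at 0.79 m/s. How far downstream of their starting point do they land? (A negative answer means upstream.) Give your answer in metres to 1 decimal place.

Perpendicular speed = 1.410 m/s; crossing time = 247 / 1.410 = 175.158 s.
Net downstream speed = -0.670 m/s.
Drift = -0.670 × 175.158 = -117.401 m (upstream).

-117.4 m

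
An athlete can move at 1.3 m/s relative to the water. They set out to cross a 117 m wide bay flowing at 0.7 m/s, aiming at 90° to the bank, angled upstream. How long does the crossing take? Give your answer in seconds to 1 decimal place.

The component of the athlete's velocity perpendicular to the bank is 1.3 m/s.
The flow acts along the bank and has no component across it.
Time = 117 / 1.300 = 90.000 s.

90.0 s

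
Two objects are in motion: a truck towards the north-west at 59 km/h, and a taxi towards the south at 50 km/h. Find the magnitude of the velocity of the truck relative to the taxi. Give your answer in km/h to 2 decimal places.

100.76 km/h

Taking east as x and north as y: truck velocity = (-41.719, 41.719) km/h; taxi velocity = (0.000, -50.000) km/h.
Velocity of truck relative to taxi = (-41.719, 41.719) − (0.000, -50.000) = (-41.719, 91.719) km/h.
Magnitude = |(-41.719, 91.719)| = 100.762 km/h.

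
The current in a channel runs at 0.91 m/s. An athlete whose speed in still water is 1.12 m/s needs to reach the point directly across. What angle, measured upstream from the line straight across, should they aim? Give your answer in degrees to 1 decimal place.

To cancel the current, the upstream component of the athlete's velocity must equal the flow: 1.12 sin θ = 0.91.
sin θ = 0.91 / 1.12 = 0.8125.
θ = arcsin(0.8125) = 54.341°.

54.3°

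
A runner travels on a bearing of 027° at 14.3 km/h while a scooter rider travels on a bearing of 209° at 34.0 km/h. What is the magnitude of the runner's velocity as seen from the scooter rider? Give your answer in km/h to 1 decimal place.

48.3 km/h

Taking east as x and north as y: runner velocity = (6.492, 12.741) km/h; scooter rider velocity = (-16.484, -29.737) km/h.
Velocity of runner relative to scooter rider = (6.492, 12.741) − (-16.484, -29.737) = (22.976, 42.478) km/h.
Magnitude = |(22.976, 42.478)| = 48.294 km/h.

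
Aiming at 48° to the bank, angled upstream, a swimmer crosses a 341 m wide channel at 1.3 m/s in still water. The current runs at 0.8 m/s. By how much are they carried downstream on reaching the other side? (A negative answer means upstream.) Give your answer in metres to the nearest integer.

-25 m

Perpendicular speed = 0.966 m/s; crossing time = 341 / 0.966 = 352.970 s.
Net downstream speed = -0.070 m/s.
Drift = -0.070 × 352.970 = -24.662 m (upstream).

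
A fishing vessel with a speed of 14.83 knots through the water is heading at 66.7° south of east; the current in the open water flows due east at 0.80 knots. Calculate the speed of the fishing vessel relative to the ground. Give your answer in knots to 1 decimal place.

Taking east as x and north as y: velocity relative to the water = (5.866, -13.621) knots; the water relative to ground = (0.800, 0.000) knots.
Velocity relative to ground = (5.866, -13.621) + (0.800, 0.000) = (6.666, -13.621) knots.
Speed = |(6.666, -13.621)| = 15.164 knots.

15.2 knots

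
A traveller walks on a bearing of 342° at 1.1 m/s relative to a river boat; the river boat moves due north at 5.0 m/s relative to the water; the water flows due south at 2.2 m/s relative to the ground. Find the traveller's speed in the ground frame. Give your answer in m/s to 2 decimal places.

3.86 m/s

In east/north components (m/s): traveller relative to river boat = (-0.340, 1.046); river boat relative to water = (0.000, 5.000); water relative to ground = (0.000, -2.200).
Sum = (-0.340, 3.846) m/s.
Speed = |(-0.340, 3.846)| = 3.861 m/s.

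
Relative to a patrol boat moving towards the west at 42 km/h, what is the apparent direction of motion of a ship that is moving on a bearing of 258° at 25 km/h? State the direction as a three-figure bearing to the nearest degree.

107°

Taking east as x and north as y: ship velocity = (-24.454, -5.198) km/h; patrol boat velocity = (-42.000, 0.000) km/h.
Velocity of ship relative to patrol boat = (-24.454, -5.198) − (-42.000, 0.000) = (17.546, -5.198) km/h.
Bearing = atan2(17.55, -5.20) = 106.50° clockwise from north.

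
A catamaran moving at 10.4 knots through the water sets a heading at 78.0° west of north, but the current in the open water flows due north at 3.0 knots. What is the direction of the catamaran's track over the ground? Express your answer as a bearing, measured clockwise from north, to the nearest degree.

297°

Taking east as x and north as y: velocity relative to the water = (-10.173, 2.162) knots; the water relative to ground = (0.000, 3.000) knots.
Velocity relative to ground = (-10.173, 2.162) + (0.000, 3.000) = (-10.173, 5.162) knots.
Bearing = atan2(-10.17, 5.16) = 296.91° clockwise from north.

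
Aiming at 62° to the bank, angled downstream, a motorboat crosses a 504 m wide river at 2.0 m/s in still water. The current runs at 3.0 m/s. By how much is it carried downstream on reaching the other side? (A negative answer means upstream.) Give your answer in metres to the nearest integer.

1124 m

Perpendicular speed = 1.766 m/s; crossing time = 504 / 1.766 = 285.408 s.
Net downstream speed = 3.939 m/s.
Drift = 3.939 × 285.408 = 1124.205 m (downstream).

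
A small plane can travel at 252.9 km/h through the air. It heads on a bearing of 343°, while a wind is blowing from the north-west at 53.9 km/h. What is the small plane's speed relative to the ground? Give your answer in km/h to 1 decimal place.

Taking east as x and north as y: velocity relative to the air = (-73.941, 241.849) km/h; the air relative to ground = (38.113, -38.113) km/h.
Velocity relative to ground = (-73.941, 241.849) + (38.113, -38.113) = (-35.828, 203.736) km/h.
Speed = |(-35.828, 203.736)| = 206.863 km/h.

206.9 km/h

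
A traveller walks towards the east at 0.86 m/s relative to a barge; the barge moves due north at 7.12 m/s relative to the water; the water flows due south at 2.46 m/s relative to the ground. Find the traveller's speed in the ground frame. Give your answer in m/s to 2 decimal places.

4.74 m/s

In east/north components (m/s): traveller relative to barge = (0.860, 0.000); barge relative to water = (0.000, 7.120); water relative to ground = (0.000, -2.460).
Sum = (0.860, 4.660) m/s.
Speed = |(0.860, 4.660)| = 4.739 m/s.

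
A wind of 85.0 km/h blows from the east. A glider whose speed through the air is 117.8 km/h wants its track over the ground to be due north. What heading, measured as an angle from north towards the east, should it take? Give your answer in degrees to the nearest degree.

46°

The wind pushes perpendicular to the desired track; the heading must have a component into the wind equal to 85.0 km/h: 117.8 sin θ = 85.0.
sin θ = 0.7216, so θ = 46.184°.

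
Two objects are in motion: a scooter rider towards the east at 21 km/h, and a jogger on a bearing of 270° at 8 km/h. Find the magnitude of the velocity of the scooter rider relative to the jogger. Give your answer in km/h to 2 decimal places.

29.00 km/h

Taking east as x and north as y: scooter rider velocity = (21.000, 0.000) km/h; jogger velocity = (-8.000, 0.000) km/h.
Velocity of scooter rider relative to jogger = (21.000, 0.000) − (-8.000, 0.000) = (29.000, 0.000) km/h.
Magnitude = |(29.000, 0.000)| = 29.000 km/h.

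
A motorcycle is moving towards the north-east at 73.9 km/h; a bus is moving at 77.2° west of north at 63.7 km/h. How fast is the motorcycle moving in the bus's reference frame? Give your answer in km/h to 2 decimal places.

Taking east as x and north as y: motorcycle velocity = (52.255, 52.255) km/h; bus velocity = (-62.117, 14.113) km/h.
Velocity of motorcycle relative to bus = (52.255, 52.255) − (-62.117, 14.113) = (114.372, 38.143) km/h.
Magnitude = |(114.372, 38.143)| = 120.565 km/h.

120.56 km/h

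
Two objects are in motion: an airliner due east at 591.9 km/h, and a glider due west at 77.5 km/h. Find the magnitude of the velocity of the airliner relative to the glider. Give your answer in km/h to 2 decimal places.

669.40 km/h

Taking east as x and north as y: airliner velocity = (591.900, 0.000) km/h; glider velocity = (-77.500, 0.000) km/h.
Velocity of airliner relative to glider = (591.900, 0.000) − (-77.500, 0.000) = (669.400, 0.000) km/h.
Magnitude = |(669.400, 0.000)| = 669.400 km/h.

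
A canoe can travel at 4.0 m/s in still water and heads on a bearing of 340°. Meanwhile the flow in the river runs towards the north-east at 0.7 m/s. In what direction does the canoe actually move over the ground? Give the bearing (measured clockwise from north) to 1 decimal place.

Taking east as x and north as y: velocity relative to the water = (-1.368, 3.759) m/s; the water relative to ground = (0.495, 0.495) m/s.
Velocity relative to ground = (-1.368, 3.759) + (0.495, 0.495) = (-0.873, 4.254) m/s.
Bearing = atan2(-0.87, 4.25) = 348.40° clockwise from north.

348.4°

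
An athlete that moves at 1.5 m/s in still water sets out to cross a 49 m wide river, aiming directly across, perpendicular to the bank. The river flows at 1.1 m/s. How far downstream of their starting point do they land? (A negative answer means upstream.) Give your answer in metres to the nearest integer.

36 m

Perpendicular speed = 1.500 m/s; crossing time = 49 / 1.500 = 32.667 s.
Net downstream speed = 1.100 m/s.
Drift = 1.100 × 32.667 = 35.933 m (downstream).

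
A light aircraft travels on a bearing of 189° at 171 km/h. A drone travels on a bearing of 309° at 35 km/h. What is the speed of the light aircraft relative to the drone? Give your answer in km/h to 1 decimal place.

Taking east as x and north as y: light aircraft velocity = (-26.750, -168.895) km/h; drone velocity = (-27.200, 22.026) km/h.
Velocity of light aircraft relative to drone = (-26.750, -168.895) − (-27.200, 22.026) = (0.450, -190.921) km/h.
Magnitude = |(0.450, -190.921)| = 190.921 km/h.

190.9 km/h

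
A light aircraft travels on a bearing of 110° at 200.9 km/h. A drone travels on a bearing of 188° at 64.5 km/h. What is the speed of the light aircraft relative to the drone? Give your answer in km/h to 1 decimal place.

Taking east as x and north as y: light aircraft velocity = (188.784, -68.712) km/h; drone velocity = (-8.977, -63.872) km/h.
Velocity of light aircraft relative to drone = (188.784, -68.712) − (-8.977, -63.872) = (197.761, -4.840) km/h.
Magnitude = |(197.761, -4.840)| = 197.820 km/h.

197.8 km/h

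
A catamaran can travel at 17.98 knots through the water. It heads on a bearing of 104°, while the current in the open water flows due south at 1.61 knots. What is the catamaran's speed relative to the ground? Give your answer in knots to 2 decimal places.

18.44 knots

Taking east as x and north as y: velocity relative to the water = (17.446, -4.350) knots; the water relative to ground = (0.000, -1.610) knots.
Velocity relative to ground = (17.446, -4.350) + (0.000, -1.610) = (17.446, -5.960) knots.
Speed = |(17.446, -5.960)| = 18.436 knots.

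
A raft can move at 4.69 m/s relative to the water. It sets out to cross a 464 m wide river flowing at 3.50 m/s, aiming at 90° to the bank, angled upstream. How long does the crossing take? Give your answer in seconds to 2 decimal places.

98.93 s

The component of the raft's velocity perpendicular to the bank is 4.69 m/s.
Only the cross-stream component determines the crossing time; the current contributes nothing perpendicular to the bank.
Time = 464 / 4.690 = 98.934 s.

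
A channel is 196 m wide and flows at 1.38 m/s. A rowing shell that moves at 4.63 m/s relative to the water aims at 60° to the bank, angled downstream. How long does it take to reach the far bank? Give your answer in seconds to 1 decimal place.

48.9 s

The component of the rowing shell's velocity perpendicular to the bank is 4.63 × sin 60° = 4.010 m/s.
Only the cross-stream component determines the crossing time; the current contributes nothing perpendicular to the bank.
Time = 196 / 4.010 = 48.881 s.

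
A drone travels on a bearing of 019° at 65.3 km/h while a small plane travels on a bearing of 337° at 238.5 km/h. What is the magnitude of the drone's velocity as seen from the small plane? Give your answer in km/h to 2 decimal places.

Taking east as x and north as y: drone velocity = (21.260, 61.742) km/h; small plane velocity = (-93.189, 219.540) km/h.
Velocity of drone relative to small plane = (21.260, 61.742) − (-93.189, 219.540) = (114.449, -157.798) km/h.
Magnitude = |(114.449, -157.798)| = 194.933 km/h.

194.93 km/h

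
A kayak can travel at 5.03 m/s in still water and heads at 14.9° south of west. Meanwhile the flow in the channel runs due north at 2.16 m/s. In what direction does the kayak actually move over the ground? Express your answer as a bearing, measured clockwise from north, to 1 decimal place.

Taking east as x and north as y: velocity relative to the water = (-4.861, -1.293) m/s; the water relative to ground = (0.000, 2.160) m/s.
Velocity relative to ground = (-4.861, -1.293) + (0.000, 2.160) = (-4.861, 0.867) m/s.
Bearing = atan2(-4.86, 0.87) = 280.11° clockwise from north.

280.1°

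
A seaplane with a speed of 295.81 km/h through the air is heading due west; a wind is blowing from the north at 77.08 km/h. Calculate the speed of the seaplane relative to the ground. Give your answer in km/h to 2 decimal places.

Taking east as x and north as y: velocity relative to the air = (-295.810, 0.000) km/h; the air relative to ground = (0.000, -77.080) km/h.
Velocity relative to ground = (-295.810, 0.000) + (0.000, -77.080) = (-295.810, -77.080) km/h.
Speed = |(-295.810, -77.080)| = 305.688 km/h.

305.69 km/h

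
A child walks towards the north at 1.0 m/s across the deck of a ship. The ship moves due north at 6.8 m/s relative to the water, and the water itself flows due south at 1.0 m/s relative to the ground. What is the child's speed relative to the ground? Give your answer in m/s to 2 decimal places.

6.80 m/s

In east/north components (m/s): child relative to ship = (0.000, 1.000); ship relative to water = (0.000, 6.800); water relative to ground = (0.000, -1.000).
Sum = (0.000, 6.800) m/s.
Speed = |(0.000, 6.800)| = 6.800 m/s.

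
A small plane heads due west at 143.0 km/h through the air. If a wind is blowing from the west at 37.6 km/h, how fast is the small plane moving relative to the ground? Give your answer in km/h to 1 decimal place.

Taking east as x and north as y: velocity relative to the air = (-143.000, 0.000) km/h; the air relative to ground = (37.600, 0.000) km/h.
Velocity relative to ground = (-143.000, 0.000) + (37.600, 0.000) = (-105.400, 0.000) km/h.
Speed = |(-105.400, 0.000)| = 105.400 km/h.

105.4 km/h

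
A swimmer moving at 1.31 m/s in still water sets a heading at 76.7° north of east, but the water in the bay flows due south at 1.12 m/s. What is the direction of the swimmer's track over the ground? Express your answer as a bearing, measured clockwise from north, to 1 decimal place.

Taking east as x and north as y: velocity relative to the water = (0.301, 1.275) m/s; the water relative to ground = (0.000, -1.120) m/s.
Velocity relative to ground = (0.301, 1.275) + (0.000, -1.120) = (0.301, 0.155) m/s.
Bearing = atan2(0.30, 0.15) = 62.80° clockwise from north.

062.8°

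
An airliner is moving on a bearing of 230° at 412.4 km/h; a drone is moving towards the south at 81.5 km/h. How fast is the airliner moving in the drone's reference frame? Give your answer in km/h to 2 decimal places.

365.39 km/h

Taking east as x and north as y: airliner velocity = (-315.917, -265.086) km/h; drone velocity = (0.000, -81.500) km/h.
Velocity of airliner relative to drone = (-315.917, -265.086) − (0.000, -81.500) = (-315.917, -183.586) km/h.
Magnitude = |(-315.917, -183.586)| = 365.386 km/h.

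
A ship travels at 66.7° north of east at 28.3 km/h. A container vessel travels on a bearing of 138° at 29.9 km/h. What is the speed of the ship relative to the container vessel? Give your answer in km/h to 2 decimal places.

49.01 km/h

Taking east as x and north as y: ship velocity = (11.194, 25.992) km/h; container vessel velocity = (20.007, -22.220) km/h.
Velocity of ship relative to container vessel = (11.194, 25.992) − (20.007, -22.220) = (-8.813, 48.212) km/h.
Magnitude = |(-8.813, 48.212)| = 49.011 km/h.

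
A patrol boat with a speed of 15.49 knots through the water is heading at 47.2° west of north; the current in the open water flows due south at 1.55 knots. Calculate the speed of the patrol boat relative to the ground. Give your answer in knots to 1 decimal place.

14.5 knots

Taking east as x and north as y: velocity relative to the water = (-11.365, 10.525) knots; the water relative to ground = (0.000, -1.550) knots.
Velocity relative to ground = (-11.365, 10.525) + (0.000, -1.550) = (-11.365, 8.975) knots.
Speed = |(-11.365, 8.975)| = 14.482 knots.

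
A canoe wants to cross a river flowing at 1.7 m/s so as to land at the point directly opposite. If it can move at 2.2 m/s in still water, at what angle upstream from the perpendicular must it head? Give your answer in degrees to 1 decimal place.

50.6°

To cancel the current, the upstream component of the canoe's velocity must equal the flow: 2.2 sin θ = 1.7.
sin θ = 1.7 / 2.2 = 0.7727.
θ = arcsin(0.7727) = 50.599°.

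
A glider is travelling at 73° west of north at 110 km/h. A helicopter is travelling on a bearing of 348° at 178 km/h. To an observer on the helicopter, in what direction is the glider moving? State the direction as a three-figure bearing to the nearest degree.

Taking east as x and north as y: glider velocity = (-105.194, 32.161) km/h; helicopter velocity = (-37.008, 174.110) km/h.
Velocity of glider relative to helicopter = (-105.194, 32.161) − (-37.008, 174.110) = (-68.185, -141.949) km/h.
Bearing = atan2(-68.19, -141.95) = 205.66° clockwise from north.

206°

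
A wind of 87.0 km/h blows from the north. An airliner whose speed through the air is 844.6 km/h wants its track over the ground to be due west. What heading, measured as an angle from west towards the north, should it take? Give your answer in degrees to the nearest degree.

6°

The wind pushes perpendicular to the desired track; the heading must have a component into the wind equal to 87.0 km/h: 844.6 sin θ = 87.0.
sin θ = 0.1030, so θ = 5.912°.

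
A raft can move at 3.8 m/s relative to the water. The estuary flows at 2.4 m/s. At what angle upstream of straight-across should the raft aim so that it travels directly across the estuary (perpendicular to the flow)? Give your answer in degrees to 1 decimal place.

To cancel the current, the upstream component of the raft's velocity must equal the flow: 3.8 sin θ = 2.4.
sin θ = 2.4 / 3.8 = 0.6316.
θ = arcsin(0.6316) = 39.167°.

39.2°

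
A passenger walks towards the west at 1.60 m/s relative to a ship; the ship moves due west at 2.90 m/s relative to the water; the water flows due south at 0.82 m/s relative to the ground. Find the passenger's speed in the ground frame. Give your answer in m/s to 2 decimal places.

4.57 m/s

In east/north components (m/s): passenger relative to ship = (-1.600, 0.000); ship relative to water = (-2.900, 0.000); water relative to ground = (0.000, -0.820).
Sum = (-4.500, -0.820) m/s.
Speed = |(-4.500, -0.820)| = 4.574 m/s.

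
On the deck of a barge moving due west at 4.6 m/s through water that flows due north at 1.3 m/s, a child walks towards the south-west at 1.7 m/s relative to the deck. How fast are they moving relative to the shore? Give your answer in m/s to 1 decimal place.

In east/north components (m/s): child relative to barge = (-1.202, -1.202); barge relative to water = (-4.600, 0.000); water relative to ground = (0.000, 1.300).
Sum = (-5.802, 0.098) m/s.
Speed = |(-5.802, 0.098)| = 5.803 m/s.

5.8 m/s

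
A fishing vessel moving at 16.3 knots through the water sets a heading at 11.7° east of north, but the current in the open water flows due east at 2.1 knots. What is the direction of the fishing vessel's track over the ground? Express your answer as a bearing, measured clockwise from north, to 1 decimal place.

Taking east as x and north as y: velocity relative to the water = (3.305, 15.961) knots; the water relative to ground = (2.100, 0.000) knots.
Velocity relative to ground = (3.305, 15.961) + (2.100, 0.000) = (5.405, 15.961) knots.
Bearing = atan2(5.41, 15.96) = 18.71° clockwise from north.

018.7°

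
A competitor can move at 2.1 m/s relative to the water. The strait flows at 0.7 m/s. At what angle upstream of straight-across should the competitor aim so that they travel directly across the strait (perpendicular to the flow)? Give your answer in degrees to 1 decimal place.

To cancel the current, the upstream component of the competitor's velocity must equal the flow: 2.1 sin θ = 0.7.
sin θ = 0.7 / 2.1 = 0.3333.
θ = arcsin(0.3333) = 19.471°.

19.5°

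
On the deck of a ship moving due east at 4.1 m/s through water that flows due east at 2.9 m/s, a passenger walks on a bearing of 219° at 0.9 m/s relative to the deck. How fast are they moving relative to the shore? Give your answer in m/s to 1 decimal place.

6.5 m/s

In east/north components (m/s): passenger relative to ship = (-0.566, -0.699); ship relative to water = (4.100, 0.000); water relative to ground = (2.900, 0.000).
Sum = (6.434, -0.699) m/s.
Speed = |(6.434, -0.699)| = 6.472 m/s.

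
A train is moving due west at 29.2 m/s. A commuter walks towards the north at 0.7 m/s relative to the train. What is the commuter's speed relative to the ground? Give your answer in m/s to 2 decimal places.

Taking east as x and north as y: train velocity = (-29.200, 0.000) m/s; commuter velocity relative to train = (0.000, 0.700) m/s.
Velocity relative to ground = (-29.200, 0.000) + (0.000, 0.700) = (-29.200, 0.700) m/s.
Speed = |(-29.200, 0.700)| = 29.208 m/s.

29.21 m/s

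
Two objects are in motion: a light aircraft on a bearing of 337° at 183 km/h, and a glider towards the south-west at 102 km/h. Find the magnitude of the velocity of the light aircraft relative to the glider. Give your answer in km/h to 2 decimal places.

Taking east as x and north as y: light aircraft velocity = (-71.504, 168.452) km/h; glider velocity = (-72.125, -72.125) km/h.
Velocity of light aircraft relative to glider = (-71.504, 168.452) − (-72.125, -72.125) = (0.621, 240.577) km/h.
Magnitude = |(0.621, 240.577)| = 240.578 km/h.

240.58 km/h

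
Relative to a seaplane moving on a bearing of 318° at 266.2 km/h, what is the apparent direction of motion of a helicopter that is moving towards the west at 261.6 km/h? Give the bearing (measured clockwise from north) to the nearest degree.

203°

Taking east as x and north as y: helicopter velocity = (-261.600, 0.000) km/h; seaplane velocity = (-178.123, 197.825) km/h.
Velocity of helicopter relative to seaplane = (-261.600, 0.000) − (-178.123, 197.825) = (-83.477, -197.825) km/h.
Bearing = atan2(-83.48, -197.83) = 202.88° clockwise from north.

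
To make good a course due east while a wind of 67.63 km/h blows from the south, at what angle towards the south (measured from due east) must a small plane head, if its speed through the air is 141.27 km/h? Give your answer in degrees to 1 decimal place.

28.6°

The wind pushes perpendicular to the desired track; the heading must have a component into the wind equal to 67.63 km/h: 141.27 sin θ = 67.63.
sin θ = 0.4787, so θ = 28.602°.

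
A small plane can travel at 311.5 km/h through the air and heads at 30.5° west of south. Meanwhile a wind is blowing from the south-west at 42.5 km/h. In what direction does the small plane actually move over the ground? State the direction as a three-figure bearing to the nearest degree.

Taking east as x and north as y: velocity relative to the air = (-158.098, -268.397) km/h; the air relative to ground = (30.052, 30.052) km/h.
Velocity relative to ground = (-158.098, -268.397) + (30.052, 30.052) = (-128.046, -238.345) km/h.
Bearing = atan2(-128.05, -238.35) = 208.25° clockwise from north.

208°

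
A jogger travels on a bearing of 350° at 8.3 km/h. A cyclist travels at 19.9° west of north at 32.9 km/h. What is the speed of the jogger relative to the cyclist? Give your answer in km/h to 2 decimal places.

Taking east as x and north as y: jogger velocity = (-1.441, 8.174) km/h; cyclist velocity = (-11.198, 30.935) km/h.
Velocity of jogger relative to cyclist = (-1.441, 8.174) − (-11.198, 30.935) = (9.757, -22.762) km/h.
Magnitude = |(9.757, -22.762)| = 24.765 km/h.

24.76 km/h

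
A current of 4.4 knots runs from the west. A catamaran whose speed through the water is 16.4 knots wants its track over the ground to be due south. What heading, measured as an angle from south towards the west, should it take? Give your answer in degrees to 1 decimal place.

The current pushes perpendicular to the desired track; the heading must have a component into the current equal to 4.4 knots: 16.4 sin θ = 4.4.
sin θ = 0.2683, so θ = 15.563°.

15.6°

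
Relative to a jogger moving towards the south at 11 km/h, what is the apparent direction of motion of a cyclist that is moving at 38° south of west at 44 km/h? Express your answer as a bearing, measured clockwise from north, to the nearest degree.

Taking east as x and north as y: cyclist velocity = (-34.672, -27.089) km/h; jogger velocity = (0.000, -11.000) km/h.
Velocity of cyclist relative to jogger = (-34.672, -27.089) − (0.000, -11.000) = (-34.672, -16.089) km/h.
Bearing = atan2(-34.67, -16.09) = 245.11° clockwise from north.

245°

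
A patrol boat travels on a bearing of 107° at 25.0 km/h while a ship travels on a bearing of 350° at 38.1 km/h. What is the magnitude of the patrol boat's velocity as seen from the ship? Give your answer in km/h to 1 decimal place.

54.2 km/h

Taking east as x and north as y: patrol boat velocity = (23.908, -7.309) km/h; ship velocity = (-6.616, 37.521) km/h.
Velocity of patrol boat relative to ship = (23.908, -7.309) − (-6.616, 37.521) = (30.524, -44.830) km/h.
Magnitude = |(30.524, -44.830)| = 54.235 km/h.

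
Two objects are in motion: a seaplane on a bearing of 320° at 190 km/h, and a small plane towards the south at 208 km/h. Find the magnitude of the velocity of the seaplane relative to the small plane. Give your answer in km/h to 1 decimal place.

Taking east as x and north as y: seaplane velocity = (-122.130, 145.548) km/h; small plane velocity = (0.000, -208.000) km/h.
Velocity of seaplane relative to small plane = (-122.130, 145.548) − (0.000, -208.000) = (-122.130, 353.548) km/h.
Magnitude = |(-122.130, 353.548)| = 374.048 km/h.

374.0 km/h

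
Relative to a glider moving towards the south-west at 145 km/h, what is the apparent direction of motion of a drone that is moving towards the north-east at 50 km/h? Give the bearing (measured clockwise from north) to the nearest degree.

Taking east as x and north as y: drone velocity = (35.355, 35.355) km/h; glider velocity = (-102.530, -102.530) km/h.
Velocity of drone relative to glider = (35.355, 35.355) − (-102.530, -102.530) = (137.886, 137.886) km/h.
Bearing = atan2(137.89, 137.89) = 45.00° clockwise from north.

045°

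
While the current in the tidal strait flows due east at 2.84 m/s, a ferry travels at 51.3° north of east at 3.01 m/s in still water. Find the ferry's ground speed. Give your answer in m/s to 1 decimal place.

5.3 m/s

Taking east as x and north as y: velocity relative to the water = (1.882, 2.349) m/s; the water relative to ground = (2.840, 0.000) m/s.
Velocity relative to ground = (1.882, 2.349) + (2.840, 0.000) = (4.722, 2.349) m/s.
Speed = |(4.722, 2.349)| = 5.274 m/s.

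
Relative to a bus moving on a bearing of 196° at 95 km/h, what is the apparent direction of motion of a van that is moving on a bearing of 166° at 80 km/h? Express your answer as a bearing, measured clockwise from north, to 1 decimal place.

Taking east as x and north as y: van velocity = (19.354, -77.624) km/h; bus velocity = (-26.186, -91.320) km/h.
Velocity of van relative to bus = (19.354, -77.624) − (-26.186, -91.320) = (45.539, 13.696) km/h.
Bearing = atan2(45.54, 13.70) = 73.26° clockwise from north.

073.3°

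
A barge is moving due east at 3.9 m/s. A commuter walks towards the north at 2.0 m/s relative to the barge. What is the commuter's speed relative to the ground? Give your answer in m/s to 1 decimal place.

4.4 m/s

Taking east as x and north as y: barge velocity = (3.900, 0.000) m/s; commuter velocity relative to barge = (0.000, 2.000) m/s.
Velocity relative to ground = (3.900, 0.000) + (0.000, 2.000) = (3.900, 2.000) m/s.
Speed = |(3.900, 2.000)| = 4.383 m/s.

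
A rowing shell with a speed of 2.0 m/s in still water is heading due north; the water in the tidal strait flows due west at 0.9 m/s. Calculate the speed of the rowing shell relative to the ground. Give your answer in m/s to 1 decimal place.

Taking east as x and north as y: velocity relative to the water = (0.000, 2.000) m/s; the water relative to ground = (-0.900, 0.000) m/s.
Velocity relative to ground = (0.000, 2.000) + (-0.900, 0.000) = (-0.900, 2.000) m/s.
Speed = |(-0.900, 2.000)| = 2.193 m/s.

2.2 m/s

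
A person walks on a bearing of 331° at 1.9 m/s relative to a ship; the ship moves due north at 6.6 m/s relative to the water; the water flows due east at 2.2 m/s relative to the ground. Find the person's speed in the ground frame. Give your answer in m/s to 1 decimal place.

In east/north components (m/s): person relative to ship = (-0.921, 1.662); ship relative to water = (0.000, 6.600); water relative to ground = (2.200, 0.000).
Sum = (1.279, 8.262) m/s.
Speed = |(1.279, 8.262)| = 8.360 m/s.

8.4 m/s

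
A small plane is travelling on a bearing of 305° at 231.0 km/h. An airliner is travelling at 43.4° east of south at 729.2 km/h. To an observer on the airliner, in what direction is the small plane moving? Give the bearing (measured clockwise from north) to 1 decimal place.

Taking east as x and north as y: small plane velocity = (-189.224, 132.496) km/h; airliner velocity = (501.024, -529.818) km/h.
Velocity of small plane relative to airliner = (-189.224, 132.496) − (501.024, -529.818) = (-690.248, 662.314) km/h.
Bearing = atan2(-690.25, 662.31) = 313.82° clockwise from north.

313.8°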